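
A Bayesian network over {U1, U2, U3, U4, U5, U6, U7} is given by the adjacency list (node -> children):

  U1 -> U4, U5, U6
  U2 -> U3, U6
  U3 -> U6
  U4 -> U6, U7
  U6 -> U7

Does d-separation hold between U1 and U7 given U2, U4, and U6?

We examine all 4 paths between U1 and U7:
Path 1: U1 → U4 → U7
  U4 is a chain here and U4 is conditioned on, so the path is blocked at U4.
Path 2: U1 → U4 → U6 → U7
  U4 is a chain here and U4 is conditioned on, so the path is blocked at U4.
Path 3: U1 → U6 ← U4 → U7
  U4 is a fork here and U4 is conditioned on, so the path is blocked at U4.
Path 4: U1 → U6 → U7
  U6 is a chain here and U6 is conditioned on, so the path is blocked at U6.
Since every path is blocked, d-separation holds.

Yes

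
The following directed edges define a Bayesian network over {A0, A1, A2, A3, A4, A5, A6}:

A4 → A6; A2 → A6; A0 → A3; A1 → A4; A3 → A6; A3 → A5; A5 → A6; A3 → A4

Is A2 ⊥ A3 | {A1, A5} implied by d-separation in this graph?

Enumerating the 3 paths from A2 to A3 and testing each for blocking by {A1, A5}:
  1. A2 → A6 ← A5 ← A3 — A6:collider[blocks]; A5:chain[blocks] ⇒ blocked
  2. A2 → A6 ← A3 — A6:collider[blocks] ⇒ blocked
  3. A2 → A6 ← A4 ← A3 — A6:collider[blocks]; A4:chain[open] ⇒ blocked
Every path is blocked, so A2 and A3 are d-separated given {A1, A5}.

Yes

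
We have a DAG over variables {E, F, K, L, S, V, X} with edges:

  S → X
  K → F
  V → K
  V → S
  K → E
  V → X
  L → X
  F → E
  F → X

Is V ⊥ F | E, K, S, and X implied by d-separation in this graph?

No

We examine all 4 paths between V and F:
Path 1: V → K → E ← F
  K is a chain here and K is conditioned on, so the path is blocked at K.
Path 2: V → K → F
  K is a chain here and K is conditioned on, so the path is blocked at K.
Path 3: V → S → X ← F
  S is a chain here and S is conditioned on, so the path is blocked at S.
Path 4: V → X ← F
  X is a collider and X is conditioned on, which opens it — no node blocks this path, so it is active.
Because an active path exists, V and F are not d-separated.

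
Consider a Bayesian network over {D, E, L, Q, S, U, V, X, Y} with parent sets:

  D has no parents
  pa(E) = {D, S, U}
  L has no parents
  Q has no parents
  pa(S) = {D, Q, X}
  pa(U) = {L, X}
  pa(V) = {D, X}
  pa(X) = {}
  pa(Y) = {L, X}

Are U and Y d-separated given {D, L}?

No

There are 6 undirected paths between U and Y; checking each against the conditioning set {D, L}:
Path 1: U → E ← D → S ← X → Y
  E is a collider here and neither E nor any of its descendants is conditioned on, so the collider stays closed — the path is blocked at E.
Path 2: U → E ← D → V ← X → Y
  E is a collider here and neither E nor any of its descendants is conditioned on, so the collider stays closed — the path is blocked at E.
Path 3: U → E ← S ← D → V ← X → Y
  E is a collider here and neither E nor any of its descendants is conditioned on, so the collider stays closed — the path is blocked at E.
Path 4: U → E ← S ← X → Y
  E is a collider here and neither E nor any of its descendants is conditioned on, so the collider stays closed — the path is blocked at E.
Path 5: U ← L → Y
  L is a fork here and L is conditioned on, so the path is blocked at L.
Path 6: U ← X → Y
  X is a fork and X is not conditioned on — no node blocks this path, so it is active.
Since the path U ← X → Y is active, U and Y are not d-separated given {D, L}.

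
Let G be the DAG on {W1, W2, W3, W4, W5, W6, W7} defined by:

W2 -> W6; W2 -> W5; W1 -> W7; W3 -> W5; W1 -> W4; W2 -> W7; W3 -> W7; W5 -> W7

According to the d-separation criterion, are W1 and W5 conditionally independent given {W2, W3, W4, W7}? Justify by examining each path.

No — W1 and W5 are not d-separated given {W2, W3, W4, W7}.

There are 3 undirected paths between W1 and W5; checking each against the conditioning set {W2, W3, W4, W7}:
  1. W1 → W7 ← W2 → W5 — W7:collider[open]; W2:fork[blocks] ⇒ blocked
  2. W1 → W7 ← W3 → W5 — W7:collider[open]; W3:fork[blocks] ⇒ blocked
  3. W1 → W7 ← W5 — W7:collider[open] ⇒ active
At least one path is unblocked, so d-separation fails.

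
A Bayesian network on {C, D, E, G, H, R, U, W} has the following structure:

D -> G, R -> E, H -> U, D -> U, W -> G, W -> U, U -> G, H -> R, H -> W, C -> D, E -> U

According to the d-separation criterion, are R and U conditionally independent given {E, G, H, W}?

We examine all 5 paths between R and U:
Path 1: R → E → U
  E is a chain here and E is conditioned on, so the path is blocked at E.
Path 2: R ← H → W → G ← U
  H is a fork here and H is conditioned on, so the path is blocked at H.
Path 3: R ← H → W → G ← D → U
  H is a fork here and H is conditioned on, so the path is blocked at H.
Path 4: R ← H → W → U
  H is a fork here and H is conditioned on, so the path is blocked at H.
Path 5: R ← H → U
  H is a fork here and H is conditioned on, so the path is blocked at H.
Every path is blocked, so R and U are d-separated given {E, G, H, W}.

Yes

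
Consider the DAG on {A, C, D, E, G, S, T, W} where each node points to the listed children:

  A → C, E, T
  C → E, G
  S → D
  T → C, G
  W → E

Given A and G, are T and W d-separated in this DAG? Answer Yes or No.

Yes

There are 6 undirected paths between T and W; checking each against the conditioning set {A, G}:
  1. T → G ← C → E ← W — G:collider[open]; C:fork[open]; E:collider[blocks] ⇒ blocked
  2. T → G ← C ← A → E ← W — G:collider[open]; C:chain[open]; A:fork[blocks]; E:collider[blocks] ⇒ blocked
  3. T ← A → E ← W — A:fork[blocks]; E:collider[blocks] ⇒ blocked
  4. T ← A → C → E ← W — A:fork[blocks]; C:chain[open]; E:collider[blocks] ⇒ blocked
  5. T → C → E ← W — C:chain[open]; E:collider[blocks] ⇒ blocked
  6. T → C ← A → E ← W — C:collider[open]; A:fork[blocks]; E:collider[blocks] ⇒ blocked
Since every path is blocked, d-separation holds.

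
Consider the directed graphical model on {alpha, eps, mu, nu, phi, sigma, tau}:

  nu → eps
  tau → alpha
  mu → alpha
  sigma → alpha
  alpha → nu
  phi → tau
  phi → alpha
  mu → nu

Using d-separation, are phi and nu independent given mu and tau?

4 paths connect phi and nu; each must be blocked for d-separation to hold:
Path 1: phi → alpha ← mu → nu
  alpha is a collider here and neither alpha nor any of its descendants is conditioned on, so the collider stays closed — the path is blocked at alpha.
Path 2: phi → alpha → nu
  alpha is a chain and alpha is not conditioned on — no node blocks this path, so it is active.
Path 3: phi → tau → alpha ← mu → nu
  tau is a chain here and tau is conditioned on, so the path is blocked at tau.
Path 4: phi → tau → alpha → nu
  tau is a chain here and tau is conditioned on, so the path is blocked at tau.
Because an active path exists, phi and nu are not d-separated.

No — phi and nu are not d-separated given {mu, tau}.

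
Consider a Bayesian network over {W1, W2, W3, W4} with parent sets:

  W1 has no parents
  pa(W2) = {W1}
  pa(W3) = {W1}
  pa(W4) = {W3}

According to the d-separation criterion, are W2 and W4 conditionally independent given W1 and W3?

Yes

The only undirected path from W2 to W4 is:
Path 1: W2 ← W1 → W3 → W4
  W1 is a fork here and W1 is conditioned on, so the path is blocked at W1.
Since every path is blocked, d-separation holds.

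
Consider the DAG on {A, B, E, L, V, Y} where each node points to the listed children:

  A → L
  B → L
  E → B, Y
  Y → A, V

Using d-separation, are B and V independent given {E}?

2 paths connect B and V; each must be blocked for d-separation to hold:
  1. B → L ← A ← Y → V — L:collider[blocks]; A:chain[open]; Y:fork[open] ⇒ blocked
  2. B ← E → Y → V — E:fork[blocks]; Y:chain[open] ⇒ blocked
All paths are blocked; B ⊥ V | {E} holds.

Yes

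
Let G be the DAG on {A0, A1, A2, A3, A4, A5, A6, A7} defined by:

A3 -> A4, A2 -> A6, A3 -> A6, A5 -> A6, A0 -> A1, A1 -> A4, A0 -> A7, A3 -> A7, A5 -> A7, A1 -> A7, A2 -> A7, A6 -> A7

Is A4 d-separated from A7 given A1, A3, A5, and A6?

Yes — A4 and A7 are d-separated given {A1, A3, A5, A6}.

We examine all 6 paths between A4 and A7:
Path 1: A4 ← A3 → A7
  A3 is a fork here and A3 is conditioned on, so the path is blocked at A3.
Path 2: A4 ← A3 → A6 → A7
  A3 is a fork here and A3 is conditioned on, so the path is blocked at A3.
Path 3: A4 ← A3 → A6 ← A5 → A7
  A3 is a fork here and A3 is conditioned on, so the path is blocked at A3.
Path 4: A4 ← A3 → A6 ← A2 → A7
  A3 is a fork here and A3 is conditioned on, so the path is blocked at A3.
Path 5: A4 ← A1 ← A0 → A7
  A1 is a chain here and A1 is conditioned on, so the path is blocked at A1.
Path 6: A4 ← A1 → A7
  A1 is a fork here and A1 is conditioned on, so the path is blocked at A1.
Since every path is blocked, d-separation holds.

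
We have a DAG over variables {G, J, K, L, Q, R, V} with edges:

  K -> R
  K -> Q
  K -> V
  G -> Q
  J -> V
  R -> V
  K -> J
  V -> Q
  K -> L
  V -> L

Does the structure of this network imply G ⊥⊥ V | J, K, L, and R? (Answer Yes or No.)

We examine all 5 paths between G and V:
  1. G → Q ← V — Q:collider[blocks] ⇒ blocked
  2. G → Q ← K → V — Q:collider[blocks]; K:fork[blocks] ⇒ blocked
  3. G → Q ← K → J → V — Q:collider[blocks]; K:fork[blocks]; J:chain[blocks] ⇒ blocked
  4. G → Q ← K → R → V — Q:collider[blocks]; K:fork[blocks]; R:chain[blocks] ⇒ blocked
  5. G → Q ← K → L ← V — Q:collider[blocks]; K:fork[blocks]; L:collider[open] ⇒ blocked
Since every path is blocked, d-separation holds.

Yes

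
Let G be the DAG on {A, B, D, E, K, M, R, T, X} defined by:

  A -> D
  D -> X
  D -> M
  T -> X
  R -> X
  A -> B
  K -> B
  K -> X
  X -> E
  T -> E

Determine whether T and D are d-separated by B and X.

No — T and D are not d-separated given {B, X}.

There are 4 undirected paths between T and D; checking each against the conditioning set {B, X}:
  1. T → E ← X ← K → B ← A → D — E:collider[blocks]; X:chain[blocks]; K:fork[open]; B:collider[open]; A:fork[open] ⇒ blocked
  2. T → E ← X ← D — E:collider[blocks]; X:chain[blocks] ⇒ blocked
  3. T → X ← K → B ← A → D — X:collider[open]; K:fork[open]; B:collider[open]; A:fork[open] ⇒ active
  4. T → X ← D — X:collider[open] ⇒ active
At least one path is unblocked, so d-separation fails.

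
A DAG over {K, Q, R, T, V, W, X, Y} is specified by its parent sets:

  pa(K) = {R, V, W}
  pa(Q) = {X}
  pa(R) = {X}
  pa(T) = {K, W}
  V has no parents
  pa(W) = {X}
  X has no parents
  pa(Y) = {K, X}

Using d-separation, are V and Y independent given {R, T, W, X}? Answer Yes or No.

No

Enumerating the 4 paths from V to Y and testing each for blocking by {R, T, W, X}:
Path 1: V → K → Y
  K is a chain and K is not conditioned on — no node blocks this path, so it is active.
Path 2: V → K ← W ← X → Y
  W is a chain here and W is conditioned on, so the path is blocked at W.
Path 3: V → K ← R ← X → Y
  R is a chain here and R is conditioned on, so the path is blocked at R.
Path 4: V → K → T ← W ← X → Y
  W is a chain here and W is conditioned on, so the path is blocked at W.
Since the path V → K → Y is active, V and Y are not d-separated given {R, T, W, X}.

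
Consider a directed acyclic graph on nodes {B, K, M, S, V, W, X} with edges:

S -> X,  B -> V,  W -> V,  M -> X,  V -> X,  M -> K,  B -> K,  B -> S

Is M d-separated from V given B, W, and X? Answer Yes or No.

No

4 paths connect M and V; each must be blocked for d-separation to hold:
Path 1: M → X ← V
  X is a collider and X is conditioned on, which opens it — no node blocks this path, so it is active.
Path 2: M → X ← S ← B → V
  B is a fork here and B is conditioned on, so the path is blocked at B.
Path 3: M → K ← B → V
  K is a collider here and neither K nor any of its descendants is conditioned on, so the collider stays closed — the path is blocked at K.
Path 4: M → K ← B → S → X ← V
  K is a collider here and neither K nor any of its descendants is conditioned on, so the collider stays closed — the path is blocked at K.
At least one path is unblocked, so d-separation fails.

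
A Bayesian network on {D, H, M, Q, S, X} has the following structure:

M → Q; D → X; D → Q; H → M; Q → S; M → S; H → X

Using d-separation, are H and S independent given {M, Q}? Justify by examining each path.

We examine all 4 paths between H and S:
  1. H → X ← D → Q → S — X:collider[blocks]; D:fork[open]; Q:chain[blocks] ⇒ blocked
  2. H → X ← D → Q ← M → S — X:collider[blocks]; D:fork[open]; Q:collider[open]; M:fork[blocks] ⇒ blocked
  3. H → M → Q → S — M:chain[blocks]; Q:chain[blocks] ⇒ blocked
  4. H → M → S — M:chain[blocks] ⇒ blocked
Since every path is blocked, d-separation holds.

Yes — H and S are d-separated given {M, Q}.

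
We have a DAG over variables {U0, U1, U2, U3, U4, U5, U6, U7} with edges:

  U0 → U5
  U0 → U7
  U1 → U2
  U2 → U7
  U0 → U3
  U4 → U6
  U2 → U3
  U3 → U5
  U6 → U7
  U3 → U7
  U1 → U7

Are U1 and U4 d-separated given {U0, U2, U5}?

5 paths connect U1 and U4; each must be blocked for d-separation to hold:
Path 1: U1 → U7 ← U6 ← U4
  U7 is a collider here and neither U7 nor any of its descendants is conditioned on, so the collider stays closed — the path is blocked at U7.
Path 2: U1 → U2 → U7 ← U6 ← U4
  U2 is a chain here and U2 is conditioned on, so the path is blocked at U2.
Path 3: U1 → U2 → U3 ← U0 → U7 ← U6 ← U4
  U2 is a chain here and U2 is conditioned on, so the path is blocked at U2.
Path 4: U1 → U2 → U3 → U5 ← U0 → U7 ← U6 ← U4
  U2 is a chain here and U2 is conditioned on, so the path is blocked at U2.
Path 5: U1 → U2 → U3 → U7 ← U6 ← U4
  U2 is a chain here and U2 is conditioned on, so the path is blocked at U2.
All paths are blocked; U1 ⊥ U4 | {U0, U2, U5} holds.

Yes — U1 and U4 are d-separated given {U0, U2, U5}.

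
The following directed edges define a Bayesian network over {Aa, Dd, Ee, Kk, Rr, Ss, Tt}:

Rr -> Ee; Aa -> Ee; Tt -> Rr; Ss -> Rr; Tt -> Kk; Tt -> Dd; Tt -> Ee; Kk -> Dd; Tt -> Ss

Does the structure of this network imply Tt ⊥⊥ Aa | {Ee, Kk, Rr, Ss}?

There are 3 undirected paths between Tt and Aa; checking each against the conditioning set {Ee, Kk, Rr, Ss}:
  1. Tt → Rr → Ee ← Aa — Rr:chain[blocks]; Ee:collider[open] ⇒ blocked
  2. Tt → Ss → Rr → Ee ← Aa — Ss:chain[blocks]; Rr:chain[blocks]; Ee:collider[open] ⇒ blocked
  3. Tt → Ee ← Aa — Ee:collider[open] ⇒ active
Because an active path exists, Tt and Aa are not d-separated.

No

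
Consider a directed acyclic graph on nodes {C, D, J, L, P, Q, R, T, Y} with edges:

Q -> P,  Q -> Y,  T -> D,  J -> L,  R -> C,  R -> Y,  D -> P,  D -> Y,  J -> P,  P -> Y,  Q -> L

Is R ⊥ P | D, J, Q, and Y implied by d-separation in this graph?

No

We examine all 4 paths between R and P:
  1. R → Y ← P — Y:collider[open] ⇒ active
  2. R → Y ← D → P — Y:collider[open]; D:fork[blocks] ⇒ blocked
  3. R → Y ← Q → P — Y:collider[open]; Q:fork[blocks] ⇒ blocked
  4. R → Y ← Q → L ← J → P — Y:collider[open]; Q:fork[blocks]; L:collider[blocks]; J:fork[blocks] ⇒ blocked
Since the path R → Y ← P is active, R and P are not d-separated given {D, J, Q, Y}.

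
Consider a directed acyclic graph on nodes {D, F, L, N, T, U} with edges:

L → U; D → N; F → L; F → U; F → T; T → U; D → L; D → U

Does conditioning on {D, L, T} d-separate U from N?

Yes

4 paths connect U and N; each must be blocked for d-separation to hold:
Path 1: U ← D → N
  D is a fork here and D is conditioned on, so the path is blocked at D.
Path 2: U ← T ← F → L ← D → N
  T is a chain here and T is conditioned on, so the path is blocked at T.
Path 3: U ← F → L ← D → N
  D is a fork here and D is conditioned on, so the path is blocked at D.
Path 4: U ← L ← D → N
  L is a chain here and L is conditioned on, so the path is blocked at L.
Every path is blocked, so U and N are d-separated given {D, L, T}.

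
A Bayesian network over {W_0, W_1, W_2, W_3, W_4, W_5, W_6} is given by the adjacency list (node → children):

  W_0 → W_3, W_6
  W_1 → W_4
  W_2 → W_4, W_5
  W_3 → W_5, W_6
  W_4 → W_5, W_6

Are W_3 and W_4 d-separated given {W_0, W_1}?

Yes — W_3 and W_4 are d-separated given {W_0, W_1}.

We examine all 4 paths between W_3 and W_4:
  1. W_3 → W_5 ← W_4 — W_5:collider[blocks] ⇒ blocked
  2. W_3 → W_5 ← W_2 → W_4 — W_5:collider[blocks]; W_2:fork[open] ⇒ blocked
  3. W_3 → W_6 ← W_4 — W_6:collider[blocks] ⇒ blocked
  4. W_3 ← W_0 → W_6 ← W_4 — W_0:fork[blocks]; W_6:collider[blocks] ⇒ blocked
All paths are blocked; W_3 ⊥ W_4 | {W_0, W_1} holds.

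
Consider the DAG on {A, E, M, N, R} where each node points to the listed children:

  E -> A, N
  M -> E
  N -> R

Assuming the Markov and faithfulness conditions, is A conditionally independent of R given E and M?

Yes

Only one path connects A and R:
  1. A ← E → N → R — E:fork[blocks]; N:chain[open] ⇒ blocked
All paths are blocked; A ⊥ R | {E, M} holds.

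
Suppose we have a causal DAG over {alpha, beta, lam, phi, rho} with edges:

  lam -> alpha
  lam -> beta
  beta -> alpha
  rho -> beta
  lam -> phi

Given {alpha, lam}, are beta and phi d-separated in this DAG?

Yes

There are 2 undirected paths between beta and phi; checking each against the conditioning set {alpha, lam}:
Path 1: beta ← lam → phi
  lam is a fork here and lam is conditioned on, so the path is blocked at lam.
Path 2: beta → alpha ← lam → phi
  lam is a fork here and lam is conditioned on, so the path is blocked at lam.
All paths are blocked; beta ⊥ phi | {alpha, lam} holds.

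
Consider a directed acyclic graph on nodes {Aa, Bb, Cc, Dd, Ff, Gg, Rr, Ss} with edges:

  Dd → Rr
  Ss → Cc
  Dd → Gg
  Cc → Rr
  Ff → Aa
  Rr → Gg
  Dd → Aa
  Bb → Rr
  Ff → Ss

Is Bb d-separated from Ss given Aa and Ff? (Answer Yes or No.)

Enumerating the 3 paths from Bb to Ss and testing each for blocking by {Aa, Ff}:
Path 1: Bb → Rr ← Cc ← Ss
  Rr is a collider here and neither Rr nor any of its descendants is conditioned on, so the collider stays closed — the path is blocked at Rr.
Path 2: Bb → Rr ← Dd → Aa ← Ff → Ss
  Rr is a collider here and neither Rr nor any of its descendants is conditioned on, so the collider stays closed — the path is blocked at Rr.
Path 3: Bb → Rr → Gg ← Dd → Aa ← Ff → Ss
  Gg is a collider here and neither Gg nor any of its descendants is conditioned on, so the collider stays closed — the path is blocked at Gg.
Every path is blocked, so Bb and Ss are d-separated given {Aa, Ff}.

Yes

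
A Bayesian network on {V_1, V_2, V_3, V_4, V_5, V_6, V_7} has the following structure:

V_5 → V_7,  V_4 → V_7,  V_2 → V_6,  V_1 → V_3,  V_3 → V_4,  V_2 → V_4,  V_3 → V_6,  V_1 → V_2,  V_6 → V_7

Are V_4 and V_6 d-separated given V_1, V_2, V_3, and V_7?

We examine all 5 paths between V_4 and V_6:
Path 1: V_4 ← V_2 ← V_1 → V_3 → V_6
  V_2 is a chain here and V_2 is conditioned on, so the path is blocked at V_2.
Path 2: V_4 ← V_2 → V_6
  V_2 is a fork here and V_2 is conditioned on, so the path is blocked at V_2.
Path 3: V_4 ← V_3 ← V_1 → V_2 → V_6
  V_3 is a chain here and V_3 is conditioned on, so the path is blocked at V_3.
Path 4: V_4 ← V_3 → V_6
  V_3 is a fork here and V_3 is conditioned on, so the path is blocked at V_3.
Path 5: V_4 → V_7 ← V_6
  V_7 is a collider and V_7 is conditioned on, which opens it — no node blocks this path, so it is active.
Since the path V_4 → V_7 ← V_6 is active, V_4 and V_6 are not d-separated given {V_1, V_2, V_3, V_7}.

No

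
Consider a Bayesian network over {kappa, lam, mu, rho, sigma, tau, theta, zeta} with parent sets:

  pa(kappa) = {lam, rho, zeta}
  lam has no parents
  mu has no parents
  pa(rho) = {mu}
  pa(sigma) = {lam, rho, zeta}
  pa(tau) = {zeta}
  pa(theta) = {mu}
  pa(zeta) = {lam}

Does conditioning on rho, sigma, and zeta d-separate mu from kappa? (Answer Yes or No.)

Yes

There are 5 undirected paths between mu and kappa; checking each against the conditioning set {rho, sigma, zeta}:
Path 1: mu → rho → sigma ← zeta → kappa
  rho is a chain here and rho is conditioned on, so the path is blocked at rho.
Path 2: mu → rho → sigma ← zeta ← lam → kappa
  rho is a chain here and rho is conditioned on, so the path is blocked at rho.
Path 3: mu → rho → sigma ← lam → zeta → kappa
  rho is a chain here and rho is conditioned on, so the path is blocked at rho.
Path 4: mu → rho → sigma ← lam → kappa
  rho is a chain here and rho is conditioned on, so the path is blocked at rho.
Path 5: mu → rho → kappa
  rho is a chain here and rho is conditioned on, so the path is blocked at rho.
All paths are blocked; mu ⊥ kappa | {rho, sigma, zeta} holds.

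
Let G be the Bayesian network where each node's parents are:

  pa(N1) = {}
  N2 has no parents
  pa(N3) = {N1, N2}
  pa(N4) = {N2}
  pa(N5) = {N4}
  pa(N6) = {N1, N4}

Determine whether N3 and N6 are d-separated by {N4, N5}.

No — N3 and N6 are not d-separated given {N4, N5}.

Enumerating the 2 paths from N3 to N6 and testing each for blocking by {N4, N5}:
Path 1: N3 ← N2 → N4 → N6
  N4 is a chain here and N4 is conditioned on, so the path is blocked at N4.
Path 2: N3 ← N1 → N6
  N1 is a fork and N1 is not conditioned on — no node blocks this path, so it is active.
Because an active path exists, N3 and N6 are not d-separated.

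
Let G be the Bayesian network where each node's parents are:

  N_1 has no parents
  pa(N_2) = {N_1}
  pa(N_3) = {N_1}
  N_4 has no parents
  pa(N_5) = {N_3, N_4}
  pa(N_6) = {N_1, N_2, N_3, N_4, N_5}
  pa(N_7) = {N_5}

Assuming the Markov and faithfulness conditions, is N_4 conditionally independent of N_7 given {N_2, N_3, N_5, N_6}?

Yes

5 paths connect N_4 and N_7; each must be blocked for d-separation to hold:
Path 1: N_4 → N_6 ← N_3 → N_5 → N_7
  N_3 is a fork here and N_3 is conditioned on, so the path is blocked at N_3.
Path 2: N_4 → N_6 ← N_2 ← N_1 → N_3 → N_5 → N_7
  N_2 is a chain here and N_2 is conditioned on, so the path is blocked at N_2.
Path 3: N_4 → N_6 ← N_1 → N_3 → N_5 → N_7
  N_3 is a chain here and N_3 is conditioned on, so the path is blocked at N_3.
Path 4: N_4 → N_6 ← N_5 → N_7
  N_5 is a fork here and N_5 is conditioned on, so the path is blocked at N_5.
Path 5: N_4 → N_5 → N_7
  N_5 is a chain here and N_5 is conditioned on, so the path is blocked at N_5.
Every path is blocked, so N_4 and N_7 are d-separated given {N_2, N_3, N_5, N_6}.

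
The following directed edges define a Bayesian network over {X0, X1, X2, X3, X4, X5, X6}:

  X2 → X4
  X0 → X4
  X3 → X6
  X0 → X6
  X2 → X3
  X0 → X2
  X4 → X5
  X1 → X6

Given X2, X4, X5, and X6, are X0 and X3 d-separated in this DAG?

3 paths connect X0 and X3; each must be blocked for d-separation to hold:
  1. X0 → X2 → X3 — X2:chain[blocks] ⇒ blocked
  2. X0 → X6 ← X3 — X6:collider[open] ⇒ active
  3. X0 → X4 ← X2 → X3 — X4:collider[open]; X2:fork[blocks] ⇒ blocked
Since the path X0 → X6 ← X3 is active, X0 and X3 are not d-separated given {X2, X4, X5, X6}.

No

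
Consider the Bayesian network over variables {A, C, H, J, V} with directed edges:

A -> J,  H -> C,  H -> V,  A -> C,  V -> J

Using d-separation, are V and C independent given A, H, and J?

Yes

Enumerating the 2 paths from V to C and testing each for blocking by {A, H, J}:
  1. V → J ← A → C — J:collider[open]; A:fork[blocks] ⇒ blocked
  2. V ← H → C — H:fork[blocks] ⇒ blocked
Every path is blocked, so V and C are d-separated given {A, H, J}.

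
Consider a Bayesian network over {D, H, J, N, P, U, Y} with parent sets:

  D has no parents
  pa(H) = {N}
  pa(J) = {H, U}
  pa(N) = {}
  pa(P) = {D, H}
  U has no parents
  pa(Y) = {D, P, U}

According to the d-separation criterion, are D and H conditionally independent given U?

Yes — D and H are d-separated given {U}.

4 paths connect D and H; each must be blocked for d-separation to hold:
Path 1: D → P ← H
  P is a collider here and neither P nor any of its descendants is conditioned on, so the collider stays closed — the path is blocked at P.
Path 2: D → P → Y ← U → J ← H
  Y is a collider here and neither Y nor any of its descendants is conditioned on, so the collider stays closed — the path is blocked at Y.
Path 3: D → Y ← P ← H
  Y is a collider here and neither Y nor any of its descendants is conditioned on, so the collider stays closed — the path is blocked at Y.
Path 4: D → Y ← U → J ← H
  Y is a collider here and neither Y nor any of its descendants is conditioned on, so the collider stays closed — the path is blocked at Y.
All paths are blocked; D ⊥ H | {U} holds.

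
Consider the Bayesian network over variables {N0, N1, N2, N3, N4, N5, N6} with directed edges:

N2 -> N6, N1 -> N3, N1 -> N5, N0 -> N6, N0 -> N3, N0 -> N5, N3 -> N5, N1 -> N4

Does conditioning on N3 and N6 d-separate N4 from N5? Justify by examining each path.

No — N4 and N5 are not d-separated given {N3, N6}.

We examine all 3 paths between N4 and N5:
Path 1: N4 ← N1 → N5
  N1 is a fork and N1 is not conditioned on — no node blocks this path, so it is active.
Path 2: N4 ← N1 → N3 ← N0 → N5
  N1 is a fork and N1 is not conditioned on; N3 is a collider and N3 is conditioned on, which opens it; N0 is a fork and N0 is not conditioned on — no node blocks this path, so it is active.
Path 3: N4 ← N1 → N3 → N5
  N3 is a chain here and N3 is conditioned on, so the path is blocked at N3.
At least one path is unblocked, so d-separation fails.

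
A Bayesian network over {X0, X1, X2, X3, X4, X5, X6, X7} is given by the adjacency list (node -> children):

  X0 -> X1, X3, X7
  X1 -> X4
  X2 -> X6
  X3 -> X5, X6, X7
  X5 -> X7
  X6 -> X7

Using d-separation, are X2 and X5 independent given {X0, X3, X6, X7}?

Enumerating the 6 paths from X2 to X5 and testing each for blocking by {X0, X3, X6, X7}:
  1. X2 → X6 ← X3 → X5 — X6:collider[open]; X3:fork[blocks] ⇒ blocked
  2. X2 → X6 ← X3 ← X0 → X7 ← X5 — X6:collider[open]; X3:chain[blocks]; X0:fork[blocks]; X7:collider[open] ⇒ blocked
  3. X2 → X6 ← X3 → X7 ← X5 — X6:collider[open]; X3:fork[blocks]; X7:collider[open] ⇒ blocked
  4. X2 → X6 → X7 ← X5 — X6:chain[blocks]; X7:collider[open] ⇒ blocked
  5. X2 → X6 → X7 ← X3 → X5 — X6:chain[blocks]; X7:collider[open]; X3:fork[blocks] ⇒ blocked
  6. X2 → X6 → X7 ← X0 → X3 → X5 — X6:chain[blocks]; X7:collider[open]; X0:fork[blocks]; X3:chain[blocks] ⇒ blocked
Every path is blocked, so X2 and X5 are d-separated given {X0, X3, X6, X7}.

Yes — X2 and X5 are d-separated given {X0, X3, X6, X7}.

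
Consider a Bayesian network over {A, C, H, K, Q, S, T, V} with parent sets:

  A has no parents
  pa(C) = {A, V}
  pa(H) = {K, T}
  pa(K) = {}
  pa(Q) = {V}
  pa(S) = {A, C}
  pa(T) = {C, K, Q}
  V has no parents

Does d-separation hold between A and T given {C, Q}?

We examine all 4 paths between A and T:
Path 1: A → C → T
  C is a chain here and C is conditioned on, so the path is blocked at C.
Path 2: A → C ← V → Q → T
  Q is a chain here and Q is conditioned on, so the path is blocked at Q.
Path 3: A → S ← C → T
  S is a collider here and neither S nor any of its descendants is conditioned on, so the collider stays closed — the path is blocked at S.
Path 4: A → S ← C ← V → Q → T
  S is a collider here and neither S nor any of its descendants is conditioned on, so the collider stays closed — the path is blocked at S.
Every path is blocked, so A and T are d-separated given {C, Q}.

Yes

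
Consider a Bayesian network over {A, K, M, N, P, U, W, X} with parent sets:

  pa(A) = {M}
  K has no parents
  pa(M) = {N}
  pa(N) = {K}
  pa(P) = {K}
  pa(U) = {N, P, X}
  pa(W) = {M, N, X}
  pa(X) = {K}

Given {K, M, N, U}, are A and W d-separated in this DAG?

We examine all 6 paths between A and W:
Path 1: A ← M → W
  M is a fork here and M is conditioned on, so the path is blocked at M.
Path 2: A ← M ← N → W
  M is a chain here and M is conditioned on, so the path is blocked at M.
Path 3: A ← M ← N ← K → P → U ← X → W
  M is a chain here and M is conditioned on, so the path is blocked at M.
Path 4: A ← M ← N ← K → X → W
  M is a chain here and M is conditioned on, so the path is blocked at M.
Path 5: A ← M ← N → U ← P ← K → X → W
  M is a chain here and M is conditioned on, so the path is blocked at M.
Path 6: A ← M ← N → U ← X → W
  M is a chain here and M is conditioned on, so the path is blocked at M.
Every path is blocked, so A and W are d-separated given {K, M, N, U}.

Yes — A and W are d-separated given {K, M, N, U}.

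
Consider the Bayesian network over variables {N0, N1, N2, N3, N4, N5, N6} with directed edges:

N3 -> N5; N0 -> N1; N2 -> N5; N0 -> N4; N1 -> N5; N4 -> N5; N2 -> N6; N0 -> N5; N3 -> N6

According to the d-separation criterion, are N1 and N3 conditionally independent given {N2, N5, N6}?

No

We examine all 6 paths between N1 and N3:
  1. N1 ← N0 → N4 → N5 ← N2 → N6 ← N3 — N0:fork[open]; N4:chain[open]; N5:collider[open]; N2:fork[blocks]; N6:collider[open] ⇒ blocked
  2. N1 ← N0 → N4 → N5 ← N3 — N0:fork[open]; N4:chain[open]; N5:collider[open] ⇒ active
  3. N1 ← N0 → N5 ← N2 → N6 ← N3 — N0:fork[open]; N5:collider[open]; N2:fork[blocks]; N6:collider[open] ⇒ blocked
  4. N1 ← N0 → N5 ← N3 — N0:fork[open]; N5:collider[open] ⇒ active
  5. N1 → N5 ← N2 → N6 ← N3 — N5:collider[open]; N2:fork[blocks]; N6:collider[open] ⇒ blocked
  6. N1 → N5 ← N3 — N5:collider[open] ⇒ active
Since the path N1 ← N0 → N4 → N5 ← N3 is active, N1 and N3 are not d-separated given {N2, N5, N6}.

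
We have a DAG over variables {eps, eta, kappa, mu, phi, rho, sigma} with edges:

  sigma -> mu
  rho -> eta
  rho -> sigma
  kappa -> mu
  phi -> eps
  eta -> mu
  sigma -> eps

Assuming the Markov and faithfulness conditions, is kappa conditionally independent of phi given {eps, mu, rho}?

No — kappa and phi are not d-separated given {eps, mu, rho}.

2 paths connect kappa and phi; each must be blocked for d-separation to hold:
  1. kappa → mu ← eta ← rho → sigma → eps ← phi — mu:collider[open]; eta:chain[open]; rho:fork[blocks]; sigma:chain[open]; eps:collider[open] ⇒ blocked
  2. kappa → mu ← sigma → eps ← phi — mu:collider[open]; sigma:fork[open]; eps:collider[open] ⇒ active
At least one path is unblocked, so d-separation fails.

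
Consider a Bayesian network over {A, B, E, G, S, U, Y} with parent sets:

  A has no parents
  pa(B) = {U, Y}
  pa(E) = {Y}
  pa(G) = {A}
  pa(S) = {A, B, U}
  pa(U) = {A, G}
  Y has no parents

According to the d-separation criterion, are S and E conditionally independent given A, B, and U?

Yes

4 paths connect S and E; each must be blocked for d-separation to hold:
Path 1: S ← A → G → U → B ← Y → E
  A is a fork here and A is conditioned on, so the path is blocked at A.
Path 2: S ← A → U → B ← Y → E
  A is a fork here and A is conditioned on, so the path is blocked at A.
Path 3: S ← B ← Y → E
  B is a chain here and B is conditioned on, so the path is blocked at B.
Path 4: S ← U → B ← Y → E
  U is a fork here and U is conditioned on, so the path is blocked at U.
All paths are blocked; S ⊥ E | {A, B, U} holds.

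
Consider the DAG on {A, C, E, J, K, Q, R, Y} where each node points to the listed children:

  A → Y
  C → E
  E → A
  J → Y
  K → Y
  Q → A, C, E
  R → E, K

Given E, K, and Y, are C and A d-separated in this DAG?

There are 6 undirected paths between C and A; checking each against the conditioning set {E, K, Y}:
Path 1: C ← Q → E ← R → K → Y ← A
  K is a chain here and K is conditioned on, so the path is blocked at K.
Path 2: C ← Q → E → A
  E is a chain here and E is conditioned on, so the path is blocked at E.
Path 3: C ← Q → A
  Q is a fork and Q is not conditioned on — no node blocks this path, so it is active.
Path 4: C → E ← R → K → Y ← A
  K is a chain here and K is conditioned on, so the path is blocked at K.
Path 5: C → E ← Q → A
  E is a collider and E is conditioned on, which opens it; Q is a fork and Q is not conditioned on — no node blocks this path, so it is active.
Path 6: C → E → A
  E is a chain here and E is conditioned on, so the path is blocked at E.
At least one path is unblocked, so d-separation fails.

No — C and A are not d-separated given {E, K, Y}.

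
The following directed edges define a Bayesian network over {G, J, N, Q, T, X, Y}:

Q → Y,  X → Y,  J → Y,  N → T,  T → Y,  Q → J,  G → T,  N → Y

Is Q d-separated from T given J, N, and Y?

No

4 paths connect Q and T; each must be blocked for d-separation to hold:
Path 1: Q → Y ← T
  Y is a collider and Y is conditioned on, which opens it — no node blocks this path, so it is active.
Path 2: Q → Y ← N → T
  N is a fork here and N is conditioned on, so the path is blocked at N.
Path 3: Q → J → Y ← T
  J is a chain here and J is conditioned on, so the path is blocked at J.
Path 4: Q → J → Y ← N → T
  J is a chain here and J is conditioned on, so the path is blocked at J.
At least one path is unblocked, so d-separation fails.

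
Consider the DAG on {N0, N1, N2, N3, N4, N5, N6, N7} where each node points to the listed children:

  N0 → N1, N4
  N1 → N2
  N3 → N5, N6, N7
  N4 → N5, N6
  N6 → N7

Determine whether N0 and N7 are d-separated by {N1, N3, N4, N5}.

Yes

Enumerating the 4 paths from N0 to N7 and testing each for blocking by {N1, N3, N4, N5}:
Path 1: N0 → N4 → N5 ← N3 → N7
  N4 is a chain here and N4 is conditioned on, so the path is blocked at N4.
Path 2: N0 → N4 → N5 ← N3 → N6 → N7
  N4 is a chain here and N4 is conditioned on, so the path is blocked at N4.
Path 3: N0 → N4 → N6 → N7
  N4 is a chain here and N4 is conditioned on, so the path is blocked at N4.
Path 4: N0 → N4 → N6 ← N3 → N7
  N4 is a chain here and N4 is conditioned on, so the path is blocked at N4.
All paths are blocked; N0 ⊥ N7 | {N1, N3, N4, N5} holds.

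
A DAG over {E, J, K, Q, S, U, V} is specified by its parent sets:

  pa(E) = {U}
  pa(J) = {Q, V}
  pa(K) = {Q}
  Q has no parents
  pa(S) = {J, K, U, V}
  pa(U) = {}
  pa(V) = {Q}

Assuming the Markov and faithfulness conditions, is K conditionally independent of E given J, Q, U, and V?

Enumerating the 5 paths from K to E and testing each for blocking by {J, Q, U, V}:
  1. K → S ← U → E — S:collider[blocks]; U:fork[blocks] ⇒ blocked
  2. K ← Q → J → S ← U → E — Q:fork[blocks]; J:chain[blocks]; S:collider[blocks]; U:fork[blocks] ⇒ blocked
  3. K ← Q → J ← V → S ← U → E — Q:fork[blocks]; J:collider[open]; V:fork[blocks]; S:collider[blocks]; U:fork[blocks] ⇒ blocked
  4. K ← Q → V → S ← U → E — Q:fork[blocks]; V:chain[blocks]; S:collider[blocks]; U:fork[blocks] ⇒ blocked
  5. K ← Q → V → J → S ← U → E — Q:fork[blocks]; V:chain[blocks]; J:chain[blocks]; S:collider[blocks]; U:fork[blocks] ⇒ blocked
All paths are blocked; K ⊥ E | {J, Q, U, V} holds.

Yes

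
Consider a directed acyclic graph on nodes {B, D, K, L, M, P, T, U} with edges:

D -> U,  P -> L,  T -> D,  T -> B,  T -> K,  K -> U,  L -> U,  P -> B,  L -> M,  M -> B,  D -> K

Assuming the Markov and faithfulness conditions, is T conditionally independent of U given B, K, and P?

No — T and U are not d-separated given {B, K, P}.

There are 6 undirected paths between T and U; checking each against the conditioning set {B, K, P}:
  1. T → K ← D → U — K:collider[open]; D:fork[open] ⇒ active
  2. T → K → U — K:chain[blocks] ⇒ blocked
  3. T → D → K → U — D:chain[open]; K:chain[blocks] ⇒ blocked
  4. T → D → U — D:chain[open] ⇒ active
  5. T → B ← M ← L → U — B:collider[open]; M:chain[open]; L:fork[open] ⇒ active
  6. T → B ← P → L → U — B:collider[open]; P:fork[blocks]; L:chain[open] ⇒ blocked
At least one path is unblocked, so d-separation fails.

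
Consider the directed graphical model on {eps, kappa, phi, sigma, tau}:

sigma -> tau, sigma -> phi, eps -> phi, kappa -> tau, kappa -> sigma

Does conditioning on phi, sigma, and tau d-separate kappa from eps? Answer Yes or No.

Yes

Enumerating the 2 paths from kappa to eps and testing each for blocking by {phi, sigma, tau}:
Path 1: kappa → sigma → phi ← eps
  sigma is a chain here and sigma is conditioned on, so the path is blocked at sigma.
Path 2: kappa → tau ← sigma → phi ← eps
  sigma is a fork here and sigma is conditioned on, so the path is blocked at sigma.
Every path is blocked, so kappa and eps are d-separated given {phi, sigma, tau}.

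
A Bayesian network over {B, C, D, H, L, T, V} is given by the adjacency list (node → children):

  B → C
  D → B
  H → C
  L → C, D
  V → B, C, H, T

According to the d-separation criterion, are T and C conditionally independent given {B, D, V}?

Enumerating the 4 paths from T to C and testing each for blocking by {B, D, V}:
Path 1: T ← V → C
  V is a fork here and V is conditioned on, so the path is blocked at V.
Path 2: T ← V → H → C
  V is a fork here and V is conditioned on, so the path is blocked at V.
Path 3: T ← V → B → C
  V is a fork here and V is conditioned on, so the path is blocked at V.
Path 4: T ← V → B ← D ← L → C
  V is a fork here and V is conditioned on, so the path is blocked at V.
Every path is blocked, so T and C are d-separated given {B, D, V}.

Yes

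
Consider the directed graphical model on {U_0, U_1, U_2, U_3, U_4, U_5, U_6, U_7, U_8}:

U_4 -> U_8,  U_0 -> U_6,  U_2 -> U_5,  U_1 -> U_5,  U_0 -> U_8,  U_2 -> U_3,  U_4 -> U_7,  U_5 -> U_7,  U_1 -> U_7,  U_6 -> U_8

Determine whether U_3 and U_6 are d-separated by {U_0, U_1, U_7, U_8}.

No

4 paths connect U_3 and U_6; each must be blocked for d-separation to hold:
  1. U_3 ← U_2 → U_5 ← U_1 → U_7 ← U_4 → U_8 ← U_6 — U_2:fork[open]; U_5:collider[open]; U_1:fork[blocks]; U_7:collider[open]; U_4:fork[open]; U_8:collider[open] ⇒ blocked
  2. U_3 ← U_2 → U_5 ← U_1 → U_7 ← U_4 → U_8 ← U_0 → U_6 — U_2:fork[open]; U_5:collider[open]; U_1:fork[blocks]; U_7:collider[open]; U_4:fork[open]; U_8:collider[open]; U_0:fork[blocks] ⇒ blocked
  3. U_3 ← U_2 → U_5 → U_7 ← U_4 → U_8 ← U_6 — U_2:fork[open]; U_5:chain[open]; U_7:collider[open]; U_4:fork[open]; U_8:collider[open] ⇒ active
  4. U_3 ← U_2 → U_5 → U_7 ← U_4 → U_8 ← U_0 → U_6 — U_2:fork[open]; U_5:chain[open]; U_7:collider[open]; U_4:fork[open]; U_8:collider[open]; U_0:fork[blocks] ⇒ blocked
Because an active path exists, U_3 and U_6 are not d-separated.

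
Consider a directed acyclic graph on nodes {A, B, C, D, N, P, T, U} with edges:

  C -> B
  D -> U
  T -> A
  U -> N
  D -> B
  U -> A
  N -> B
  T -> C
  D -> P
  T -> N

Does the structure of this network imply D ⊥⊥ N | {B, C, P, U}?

We examine all 6 paths between D and N:
  1. D → U → N — U:chain[blocks] ⇒ blocked
  2. D → U → A ← T → C → B ← N — U:chain[blocks]; A:collider[blocks]; T:fork[open]; C:chain[blocks]; B:collider[open] ⇒ blocked
  3. D → U → A ← T → N — U:chain[blocks]; A:collider[blocks]; T:fork[open] ⇒ blocked
  4. D → B ← C ← T → N — B:collider[open]; C:chain[blocks]; T:fork[open] ⇒ blocked
  5. D → B ← C ← T → A ← U → N — B:collider[open]; C:chain[blocks]; T:fork[open]; A:collider[blocks]; U:fork[blocks] ⇒ blocked
  6. D → B ← N — B:collider[open] ⇒ active
At least one path is unblocked, so d-separation fails.

No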